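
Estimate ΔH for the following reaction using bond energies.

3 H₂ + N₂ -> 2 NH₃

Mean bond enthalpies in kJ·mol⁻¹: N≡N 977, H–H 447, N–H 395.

ΔH ≈ −52 kJ

Bonds broken (reactants):
  H–H: 3 × 447 = 1341
  N≡N: 1 × 977 = 977
  Σ(broken) = 2318 kJ
Bonds formed (products):
  N–H: 6 × 395 = 2370
  Σ(formed) = 2370 kJ
ΔH = Σ(broken) − Σ(formed) = 2318 − 2370 = −52 kJ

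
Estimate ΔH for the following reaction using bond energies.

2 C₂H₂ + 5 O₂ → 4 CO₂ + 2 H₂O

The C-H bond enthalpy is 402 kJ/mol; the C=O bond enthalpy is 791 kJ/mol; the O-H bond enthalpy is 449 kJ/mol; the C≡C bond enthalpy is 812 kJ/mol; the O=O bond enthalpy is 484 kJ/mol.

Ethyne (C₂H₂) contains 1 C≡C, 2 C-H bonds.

ΔH ≈ −2472 kJ

Bonds broken (reactants):
  C≡C: 2 × 812 = 1624
  C-H: 4 × 402 = 1608
  O=O: 5 × 484 = 2420
  Σ(broken) = 5652 kJ
Bonds formed (products):
  C=O: 8 × 791 = 6328
  O-H: 4 × 449 = 1796
  Σ(formed) = 8124 kJ
ΔH = Σ(broken) − Σ(formed) = 5652 − 8124 = −2472 kJ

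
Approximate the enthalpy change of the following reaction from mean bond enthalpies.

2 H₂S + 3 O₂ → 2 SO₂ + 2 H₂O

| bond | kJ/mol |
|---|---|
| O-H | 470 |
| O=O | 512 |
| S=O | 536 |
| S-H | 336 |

ΔH ≈ −1144 kJ

Bonds broken (reactants):
  O=O: 3 × 512 = 1536
  S-H: 4 × 336 = 1344
  Σ(broken) = 2880 kJ
Bonds formed (products):
  O-H: 4 × 470 = 1880
  S=O: 4 × 536 = 2144
  Σ(formed) = 4024 kJ
ΔH = Σ(broken) − Σ(formed) = 2880 − 4024 = −1144 kJ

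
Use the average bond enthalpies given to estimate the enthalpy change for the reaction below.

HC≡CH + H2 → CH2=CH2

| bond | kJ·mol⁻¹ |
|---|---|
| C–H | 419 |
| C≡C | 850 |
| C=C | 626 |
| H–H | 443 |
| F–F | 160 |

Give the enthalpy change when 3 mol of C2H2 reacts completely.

ΔH = −513 kJ

Bonds broken (reactants):
  C≡C: 1 × 850 = 850
  C–H: 2 × 419 = 838
  H–H: 1 × 443 = 443
  Σ(broken) = 2131 kJ
Bonds formed (products):
  C–H: 4 × 419 = 1676
  C=C: 1 × 626 = 626
  Σ(formed) = 2302 kJ
ΔH = Σ(broken) − Σ(formed) = 2131 − 2302 = −171 kJ
For 3× the reaction as written: 3 × (−171) = −513 kJ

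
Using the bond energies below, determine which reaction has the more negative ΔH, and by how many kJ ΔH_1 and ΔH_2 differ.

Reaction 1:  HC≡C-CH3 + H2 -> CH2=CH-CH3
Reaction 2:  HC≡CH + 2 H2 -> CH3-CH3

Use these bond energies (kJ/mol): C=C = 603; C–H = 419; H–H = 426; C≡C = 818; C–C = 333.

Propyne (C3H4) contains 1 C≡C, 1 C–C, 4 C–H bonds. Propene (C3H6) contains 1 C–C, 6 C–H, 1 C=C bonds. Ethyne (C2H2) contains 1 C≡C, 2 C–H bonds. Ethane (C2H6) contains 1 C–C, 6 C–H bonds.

Reaction 1:
  Bonds broken (reactants):
    C≡C: 1 × 818 = 818
    C–C: 1 × 333 = 333
    C–H: 4 × 419 = 1676
    H–H: 1 × 426 = 426
    Σ(broken) = 3253 kJ
  Bonds formed (products):
    C–C: 1 × 333 = 333
    C–H: 6 × 419 = 2514
    C=C: 1 × 603 = 603
    Σ(formed) = 3450 kJ
  ΔH_1 = 3253 − 3450 = −197 kJ
Reaction 2:
  Bonds broken (reactants):
    C≡C: 1 × 818 = 818
    C–H: 2 × 419 = 838
    H–H: 2 × 426 = 852
    Σ(broken) = 2508 kJ
  Bonds formed (products):
    C–C: 1 × 333 = 333
    C–H: 6 × 419 = 2514
    Σ(formed) = 2847 kJ
  ΔH_2 = 2508 − 2847 = −339 kJ
ΔH_1 − ΔH_2 = +142 kJ, so reaction 2 has the more negative ΔH; |ΔH_1 − ΔH_2| = 142 kJ.

Reaction 2, by 142 kJ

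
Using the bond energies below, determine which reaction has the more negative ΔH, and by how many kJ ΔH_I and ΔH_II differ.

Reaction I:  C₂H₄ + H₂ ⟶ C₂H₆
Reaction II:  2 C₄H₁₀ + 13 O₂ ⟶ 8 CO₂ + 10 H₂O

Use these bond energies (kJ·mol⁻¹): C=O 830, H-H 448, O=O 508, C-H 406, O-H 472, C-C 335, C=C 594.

Reaction I:
  Bonds broken (reactants):
    C-H: 4 × 406 = 1624
    C=C: 1 × 594 = 594
    H-H: 1 × 448 = 448
    Σ(broken) = 2666 kJ
  Bonds formed (products):
    C-C: 1 × 335 = 335
    C-H: 6 × 406 = 2436
    Σ(formed) = 2771 kJ
  ΔH_I = 2666 − 2771 = −105 kJ
Reaction II:
  Bonds broken (reactants):
    C-C: 6 × 335 = 2010
    C-H: 20 × 406 = 8120
    O=O: 13 × 508 = 6604
    Σ(broken) = 16734 kJ
  Bonds formed (products):
    C=O: 16 × 830 = 13280
    O-H: 20 × 472 = 9440
    Σ(formed) = 22720 kJ
  ΔH_II = 16734 − 22720 = −5986 kJ
ΔH_I − ΔH_II = +5881 kJ, so reaction II has the more negative ΔH; |ΔH_I − ΔH_II| = 5881 kJ.

Reaction II, by 5881 kJ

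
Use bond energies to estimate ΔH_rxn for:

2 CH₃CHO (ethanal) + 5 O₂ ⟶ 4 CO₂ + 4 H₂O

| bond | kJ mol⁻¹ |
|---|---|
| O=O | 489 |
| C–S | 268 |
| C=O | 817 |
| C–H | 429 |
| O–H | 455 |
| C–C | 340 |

ΔH ≈ −1985 kJ

Bonds broken (reactants):
  C–C: 2 × 340 = 680
  C–H: 8 × 429 = 3432
  C=O: 2 × 817 = 1634
  O=O: 5 × 489 = 2445
  Σ(broken) = 8191 kJ
Bonds formed (products):
  C=O: 8 × 817 = 6536
  O–H: 8 × 455 = 3640
  Σ(formed) = 10176 kJ
ΔH = Σ(broken) − Σ(formed) = 8191 − 10176 = −1985 kJ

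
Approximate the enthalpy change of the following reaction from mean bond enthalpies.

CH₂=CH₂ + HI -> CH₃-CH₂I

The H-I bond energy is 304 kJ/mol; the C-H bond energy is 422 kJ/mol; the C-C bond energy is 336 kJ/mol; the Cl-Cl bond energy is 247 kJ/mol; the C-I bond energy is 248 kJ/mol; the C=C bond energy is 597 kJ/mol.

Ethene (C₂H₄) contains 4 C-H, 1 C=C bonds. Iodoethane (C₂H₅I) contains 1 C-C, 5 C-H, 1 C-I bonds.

Bonds broken (reactants):
  C-H: 4 × 422 = 1688
  C=C: 1 × 597 = 597
  H-I: 1 × 304 = 304
  Σ(broken) = 2589 kJ
Bonds formed (products):
  C-C: 1 × 336 = 336
  C-H: 5 × 422 = 2110
  C-I: 1 × 248 = 248
  Σ(formed) = 2694 kJ
ΔH = Σ(broken) − Σ(formed) = 2589 − 2694 = −105 kJ

ΔH ≈ −105 kJ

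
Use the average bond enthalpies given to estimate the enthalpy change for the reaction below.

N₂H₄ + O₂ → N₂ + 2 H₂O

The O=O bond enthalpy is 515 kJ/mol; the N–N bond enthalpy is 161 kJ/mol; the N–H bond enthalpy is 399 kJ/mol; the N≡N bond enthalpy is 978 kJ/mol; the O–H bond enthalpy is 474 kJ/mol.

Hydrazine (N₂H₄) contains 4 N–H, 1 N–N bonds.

ΔH ≈ −602 kJ

Bonds broken (reactants):
  N–H: 4 × 399 = 1596
  N–N: 1 × 161 = 161
  O=O: 1 × 515 = 515
  Σ(broken) = 2272 kJ
Bonds formed (products):
  N≡N: 1 × 978 = 978
  O–H: 4 × 474 = 1896
  Σ(formed) = 2874 kJ
ΔH = Σ(broken) − Σ(formed) = 2272 − 2874 = −602 kJ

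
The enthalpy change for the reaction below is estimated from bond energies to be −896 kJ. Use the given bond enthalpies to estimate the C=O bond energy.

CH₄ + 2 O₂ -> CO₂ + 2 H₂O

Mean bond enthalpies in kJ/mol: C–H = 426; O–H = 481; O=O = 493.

D(C=O) ≈ 831 kJ/mol

Let D be the C=O bond energy.
Σ(broken) = 4×426 + 2×493 = 2690
Σ(formed) = 2×D + 4×481 = 1924 + 2D
ΔH = Σ(broken) − Σ(formed) = (2690) − (1924 + 2D) = +766 − 2D
Setting this equal to −896 kJ gives 2D = 1662, so D = 831 kJ/mol.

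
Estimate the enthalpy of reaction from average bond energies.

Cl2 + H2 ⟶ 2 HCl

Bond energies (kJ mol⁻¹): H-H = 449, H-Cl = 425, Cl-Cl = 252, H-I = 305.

ΔH ≈ −149 kJ

Bonds broken (reactants):
  Cl-Cl: 1 × 252 = 252
  H-H: 1 × 449 = 449
  Σ(broken) = 701 kJ
Bonds formed (products):
  H-Cl: 2 × 425 = 850
  Σ(formed) = 850 kJ
ΔH = Σ(broken) − Σ(formed) = 701 − 850 = −149 kJ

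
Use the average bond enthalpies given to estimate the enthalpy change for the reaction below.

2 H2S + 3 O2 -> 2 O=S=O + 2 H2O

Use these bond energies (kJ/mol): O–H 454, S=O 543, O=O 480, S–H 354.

ΔH ≈ −1132 kJ

Bonds broken (reactants):
  O=O: 3 × 480 = 1440
  S–H: 4 × 354 = 1416
  Σ(broken) = 2856 kJ
Bonds formed (products):
  O–H: 4 × 454 = 1816
  S=O: 4 × 543 = 2172
  Σ(formed) = 3988 kJ
ΔH = Σ(broken) − Σ(formed) = 2856 − 3988 = −1132 kJ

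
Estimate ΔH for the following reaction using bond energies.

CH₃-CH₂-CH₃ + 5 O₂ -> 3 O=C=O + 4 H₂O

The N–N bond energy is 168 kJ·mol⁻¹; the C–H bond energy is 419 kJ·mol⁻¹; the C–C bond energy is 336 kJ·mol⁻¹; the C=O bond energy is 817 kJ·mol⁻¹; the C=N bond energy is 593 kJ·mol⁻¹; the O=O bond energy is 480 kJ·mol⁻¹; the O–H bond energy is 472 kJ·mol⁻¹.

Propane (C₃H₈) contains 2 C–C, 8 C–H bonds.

ΔH ≈ −2254 kJ

Bonds broken (reactants):
  C–C: 2 × 336 = 672
  C–H: 8 × 419 = 3352
  O=O: 5 × 480 = 2400
  Σ(broken) = 6424 kJ
Bonds formed (products):
  C=O: 6 × 817 = 4902
  O–H: 8 × 472 = 3776
  Σ(formed) = 8678 kJ
ΔH = Σ(broken) − Σ(formed) = 6424 − 8678 = −2254 kJ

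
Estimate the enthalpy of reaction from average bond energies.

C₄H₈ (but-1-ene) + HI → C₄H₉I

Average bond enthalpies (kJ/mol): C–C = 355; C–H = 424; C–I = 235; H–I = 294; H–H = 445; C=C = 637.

Bonds broken (reactants):
  C–C: 2 × 355 = 710
  C–H: 8 × 424 = 3392
  C=C: 1 × 637 = 637
  H–I: 1 × 294 = 294
  Σ(broken) = 5033 kJ
Bonds formed (products):
  C–C: 3 × 355 = 1065
  C–H: 9 × 424 = 3816
  C–I: 1 × 235 = 235
  Σ(formed) = 5116 kJ
ΔH = Σ(broken) − Σ(formed) = 5033 − 5116 = −83 kJ

ΔH ≈ −83 kJ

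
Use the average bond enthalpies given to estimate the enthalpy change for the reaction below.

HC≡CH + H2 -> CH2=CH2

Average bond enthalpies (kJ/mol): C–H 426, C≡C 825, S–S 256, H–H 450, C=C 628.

ΔH ≈ −205 kJ

Bonds broken (reactants):
  C≡C: 1 × 825 = 825
  C–H: 2 × 426 = 852
  H–H: 1 × 450 = 450
  Σ(broken) = 2127 kJ
Bonds formed (products):
  C–H: 4 × 426 = 1704
  C=C: 1 × 628 = 628
  Σ(formed) = 2332 kJ
ΔH = Σ(broken) − Σ(formed) = 2127 − 2332 = −205 kJ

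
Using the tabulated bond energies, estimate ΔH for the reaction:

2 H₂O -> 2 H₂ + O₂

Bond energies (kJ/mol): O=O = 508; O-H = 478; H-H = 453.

ΔH ≈ +498 kJ

Bonds broken (reactants):
  O-H: 4 × 478 = 1912
  Σ(broken) = 1912 kJ
Bonds formed (products):
  H-H: 2 × 453 = 906
  O=O: 1 × 508 = 508
  Σ(formed) = 1414 kJ
ΔH = Σ(broken) − Σ(formed) = 1912 − 1414 = +498 kJ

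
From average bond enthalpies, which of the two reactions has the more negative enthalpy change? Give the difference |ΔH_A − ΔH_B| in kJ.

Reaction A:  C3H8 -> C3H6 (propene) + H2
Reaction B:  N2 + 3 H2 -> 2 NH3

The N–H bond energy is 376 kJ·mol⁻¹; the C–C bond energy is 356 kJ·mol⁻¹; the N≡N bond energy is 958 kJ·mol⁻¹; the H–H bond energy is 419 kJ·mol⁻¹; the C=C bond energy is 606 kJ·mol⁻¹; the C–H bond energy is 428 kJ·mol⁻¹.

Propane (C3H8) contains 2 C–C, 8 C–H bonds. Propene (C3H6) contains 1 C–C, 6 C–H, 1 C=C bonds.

Reaction B, by 228 kJ

Reaction A:
  Bonds broken (reactants):
    C–C: 2 × 356 = 712
    C–H: 8 × 428 = 3424
    Σ(broken) = 4136 kJ
  Bonds formed (products):
    C–C: 1 × 356 = 356
    C–H: 6 × 428 = 2568
    C=C: 1 × 606 = 606
    H–H: 1 × 419 = 419
    Σ(formed) = 3949 kJ
  ΔH_A = 4136 − 3949 = +187 kJ
Reaction B:
  Bonds broken (reactants):
    H–H: 3 × 419 = 1257
    N≡N: 1 × 958 = 958
    Σ(broken) = 2215 kJ
  Bonds formed (products):
    N–H: 6 × 376 = 2256
    Σ(formed) = 2256 kJ
  ΔH_B = 2215 − 2256 = −41 kJ
ΔH_A − ΔH_B = +228 kJ, so reaction B has the more negative ΔH; |ΔH_A − ΔH_B| = 228 kJ.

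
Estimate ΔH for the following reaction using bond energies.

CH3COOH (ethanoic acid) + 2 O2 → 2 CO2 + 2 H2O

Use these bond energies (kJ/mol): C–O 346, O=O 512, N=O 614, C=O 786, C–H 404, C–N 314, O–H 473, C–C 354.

ΔH ≈ −841 kJ

Bonds broken (reactants):
  C–C: 1 × 354 = 354
  C–H: 3 × 404 = 1212
  C–O: 1 × 346 = 346
  C=O: 1 × 786 = 786
  O–H: 1 × 473 = 473
  O=O: 2 × 512 = 1024
  Σ(broken) = 4195 kJ
Bonds formed (products):
  C=O: 4 × 786 = 3144
  O–H: 4 × 473 = 1892
  Σ(formed) = 5036 kJ
ΔH = Σ(broken) − Σ(formed) = 4195 − 5036 = −841 kJ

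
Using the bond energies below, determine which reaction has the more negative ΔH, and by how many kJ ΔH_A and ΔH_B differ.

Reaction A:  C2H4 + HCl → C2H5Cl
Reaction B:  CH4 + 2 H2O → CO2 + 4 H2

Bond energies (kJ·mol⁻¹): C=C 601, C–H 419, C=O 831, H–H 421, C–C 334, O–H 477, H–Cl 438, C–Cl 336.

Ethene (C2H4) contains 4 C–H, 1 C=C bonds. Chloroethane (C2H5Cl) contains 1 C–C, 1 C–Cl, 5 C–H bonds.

Reaction A:
  Bonds broken (reactants):
    C–H: 4 × 419 = 1676
    C=C: 1 × 601 = 601
    H–Cl: 1 × 438 = 438
    Σ(broken) = 2715 kJ
  Bonds formed (products):
    C–C: 1 × 334 = 334
    C–Cl: 1 × 336 = 336
    C–H: 5 × 419 = 2095
    Σ(formed) = 2765 kJ
  ΔH_A = 2715 − 2765 = −50 kJ
Reaction B:
  Bonds broken (reactants):
    C–H: 4 × 419 = 1676
    O–H: 4 × 477 = 1908
    Σ(broken) = 3584 kJ
  Bonds formed (products):
    C=O: 2 × 831 = 1662
    H–H: 4 × 421 = 1684
    Σ(formed) = 3346 kJ
  ΔH_B = 3584 − 3346 = +238 kJ
ΔH_A − ΔH_B = −288 kJ, so reaction A has the more negative ΔH; |ΔH_A − ΔH_B| = 288 kJ.

Reaction A, by 288 kJ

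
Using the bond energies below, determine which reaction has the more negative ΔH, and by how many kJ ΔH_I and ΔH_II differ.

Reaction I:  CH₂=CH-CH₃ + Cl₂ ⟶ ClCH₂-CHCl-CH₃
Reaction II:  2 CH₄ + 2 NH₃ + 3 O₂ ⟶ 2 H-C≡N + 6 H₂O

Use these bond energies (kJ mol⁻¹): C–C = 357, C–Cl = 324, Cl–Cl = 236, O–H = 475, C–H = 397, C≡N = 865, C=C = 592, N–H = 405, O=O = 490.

Reaction I:
  Bonds broken (reactants):
    C–C: 1 × 357 = 357
    C–H: 6 × 397 = 2382
    C=C: 1 × 592 = 592
    Cl–Cl: 1 × 236 = 236
    Σ(broken) = 3567 kJ
  Bonds formed (products):
    C–C: 2 × 357 = 714
    C–Cl: 2 × 324 = 648
    C–H: 6 × 397 = 2382
    Σ(formed) = 3744 kJ
  ΔH_I = 3567 − 3744 = −177 kJ
Reaction II:
  Bonds broken (reactants):
    C–H: 8 × 397 = 3176
    N–H: 6 × 405 = 2430
    O=O: 3 × 490 = 1470
    Σ(broken) = 7076 kJ
  Bonds formed (products):
    C≡N: 2 × 865 = 1730
    C–H: 2 × 397 = 794
    O–H: 12 × 475 = 5700
    Σ(formed) = 8224 kJ
  ΔH_II = 7076 − 8224 = −1148 kJ
ΔH_I − ΔH_II = +971 kJ, so reaction II has the more negative ΔH; |ΔH_I − ΔH_II| = 971 kJ.

Reaction II, by 971 kJ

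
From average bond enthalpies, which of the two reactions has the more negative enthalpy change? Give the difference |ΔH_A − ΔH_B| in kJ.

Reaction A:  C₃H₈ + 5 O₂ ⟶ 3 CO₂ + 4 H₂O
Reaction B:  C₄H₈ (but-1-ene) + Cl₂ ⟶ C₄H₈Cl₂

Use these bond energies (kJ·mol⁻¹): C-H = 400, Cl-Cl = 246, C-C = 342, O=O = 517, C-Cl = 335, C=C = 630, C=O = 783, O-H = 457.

Reaction A, by 1749 kJ

Reaction A:
  Bonds broken (reactants):
    C-C: 2 × 342 = 684
    C-H: 8 × 400 = 3200
    O=O: 5 × 517 = 2585
    Σ(broken) = 6469 kJ
  Bonds formed (products):
    C=O: 6 × 783 = 4698
    O-H: 8 × 457 = 3656
    Σ(formed) = 8354 kJ
  ΔH_A = 6469 − 8354 = −1885 kJ
Reaction B:
  Bonds broken (reactants):
    C-C: 2 × 342 = 684
    C-H: 8 × 400 = 3200
    C=C: 1 × 630 = 630
    Cl-Cl: 1 × 246 = 246
    Σ(broken) = 4760 kJ
  Bonds formed (products):
    C-C: 3 × 342 = 1026
    C-Cl: 2 × 335 = 670
    C-H: 8 × 400 = 3200
    Σ(formed) = 4896 kJ
  ΔH_B = 4760 − 4896 = −136 kJ
ΔH_A − ΔH_B = −1749 kJ, so reaction A has the more negative ΔH; |ΔH_A − ΔH_B| = 1749 kJ.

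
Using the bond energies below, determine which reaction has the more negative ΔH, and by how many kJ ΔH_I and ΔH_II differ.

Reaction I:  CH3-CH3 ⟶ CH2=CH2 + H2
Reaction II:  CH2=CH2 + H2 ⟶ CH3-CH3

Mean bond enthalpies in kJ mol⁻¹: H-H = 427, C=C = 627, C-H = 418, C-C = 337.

Reaction I:
  Bonds broken (reactants):
    C-C: 1 × 337 = 337
    C-H: 6 × 418 = 2508
    Σ(broken) = 2845 kJ
  Bonds formed (products):
    C-H: 4 × 418 = 1672
    C=C: 1 × 627 = 627
    H-H: 1 × 427 = 427
    Σ(formed) = 2726 kJ
  ΔH_I = 2845 − 2726 = +119 kJ
Reaction II:
  Bonds broken (reactants):
    C-H: 4 × 418 = 1672
    C=C: 1 × 627 = 627
    H-H: 1 × 427 = 427
    Σ(broken) = 2726 kJ
  Bonds formed (products):
    C-C: 1 × 337 = 337
    C-H: 6 × 418 = 2508
    Σ(formed) = 2845 kJ
  ΔH_II = 2726 − 2845 = −119 kJ
ΔH_I − ΔH_II = +238 kJ, so reaction II has the more negative ΔH; |ΔH_I − ΔH_II| = 238 kJ.

Reaction II, by 238 kJ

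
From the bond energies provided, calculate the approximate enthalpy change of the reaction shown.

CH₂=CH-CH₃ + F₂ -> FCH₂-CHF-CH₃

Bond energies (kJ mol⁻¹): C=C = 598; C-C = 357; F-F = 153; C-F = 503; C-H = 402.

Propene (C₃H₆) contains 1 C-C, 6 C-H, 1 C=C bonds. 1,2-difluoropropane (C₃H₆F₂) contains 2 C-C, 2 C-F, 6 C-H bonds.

ΔH ≈ −612 kJ

Bonds broken (reactants):
  C-C: 1 × 357 = 357
  C-H: 6 × 402 = 2412
  C=C: 1 × 598 = 598
  F-F: 1 × 153 = 153
  Σ(broken) = 3520 kJ
Bonds formed (products):
  C-C: 2 × 357 = 714
  C-F: 2 × 503 = 1006
  C-H: 6 × 402 = 2412
  Σ(formed) = 4132 kJ
ΔH = Σ(broken) − Σ(formed) = 3520 − 4132 = −612 kJ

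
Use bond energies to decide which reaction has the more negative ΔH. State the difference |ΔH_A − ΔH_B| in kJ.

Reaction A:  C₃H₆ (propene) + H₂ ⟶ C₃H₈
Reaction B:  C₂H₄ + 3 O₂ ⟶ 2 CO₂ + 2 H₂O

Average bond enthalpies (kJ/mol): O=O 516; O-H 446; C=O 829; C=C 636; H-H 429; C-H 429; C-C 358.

Reaction B, by 1049 kJ

Reaction A:
  Bonds broken (reactants):
    C-C: 1 × 358 = 358
    C-H: 6 × 429 = 2574
    C=C: 1 × 636 = 636
    H-H: 1 × 429 = 429
    Σ(broken) = 3997 kJ
  Bonds formed (products):
    C-C: 2 × 358 = 716
    C-H: 8 × 429 = 3432
    Σ(formed) = 4148 kJ
  ΔH_A = 3997 − 4148 = −151 kJ
Reaction B:
  Bonds broken (reactants):
    C-H: 4 × 429 = 1716
    C=C: 1 × 636 = 636
    O=O: 3 × 516 = 1548
    Σ(broken) = 3900 kJ
  Bonds formed (products):
    C=O: 4 × 829 = 3316
    O-H: 4 × 446 = 1784
    Σ(formed) = 5100 kJ
  ΔH_B = 3900 − 5100 = −1200 kJ
ΔH_A − ΔH_B = +1049 kJ, so reaction B has the more negative ΔH; |ΔH_A − ΔH_B| = 1049 kJ.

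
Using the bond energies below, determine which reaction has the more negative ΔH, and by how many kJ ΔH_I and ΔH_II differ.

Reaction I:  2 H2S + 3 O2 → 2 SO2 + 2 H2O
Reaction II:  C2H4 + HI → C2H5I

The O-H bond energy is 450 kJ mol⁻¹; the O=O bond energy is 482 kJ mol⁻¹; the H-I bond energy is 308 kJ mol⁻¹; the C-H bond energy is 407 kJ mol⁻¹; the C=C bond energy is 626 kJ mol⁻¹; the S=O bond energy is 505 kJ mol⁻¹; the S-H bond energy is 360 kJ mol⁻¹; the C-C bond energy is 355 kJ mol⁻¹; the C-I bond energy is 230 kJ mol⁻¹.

Reaction I, by 876 kJ

Reaction I:
  Bonds broken (reactants):
    O=O: 3 × 482 = 1446
    S-H: 4 × 360 = 1440
    Σ(broken) = 2886 kJ
  Bonds formed (products):
    O-H: 4 × 450 = 1800
    S=O: 4 × 505 = 2020
    Σ(formed) = 3820 kJ
  ΔH_I = 2886 − 3820 = −934 kJ
Reaction II:
  Bonds broken (reactants):
    C-H: 4 × 407 = 1628
    C=C: 1 × 626 = 626
    H-I: 1 × 308 = 308
    Σ(broken) = 2562 kJ
  Bonds formed (products):
    C-C: 1 × 355 = 355
    C-H: 5 × 407 = 2035
    C-I: 1 × 230 = 230
    Σ(formed) = 2620 kJ
  ΔH_II = 2562 − 2620 = −58 kJ
ΔH_I − ΔH_II = −876 kJ, so reaction I has the more negative ΔH; |ΔH_I − ΔH_II| = 876 kJ.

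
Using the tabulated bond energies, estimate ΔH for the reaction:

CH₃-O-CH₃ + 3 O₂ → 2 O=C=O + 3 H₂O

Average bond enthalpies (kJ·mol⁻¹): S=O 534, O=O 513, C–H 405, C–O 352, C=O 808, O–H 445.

ΔH ≈ −1229 kJ

Bonds broken (reactants):
  C–H: 6 × 405 = 2430
  C–O: 2 × 352 = 704
  O=O: 3 × 513 = 1539
  Σ(broken) = 4673 kJ
Bonds formed (products):
  C=O: 4 × 808 = 3232
  O–H: 6 × 445 = 2670
  Σ(formed) = 5902 kJ
ΔH = Σ(broken) − Σ(formed) = 4673 − 5902 = −1229 kJ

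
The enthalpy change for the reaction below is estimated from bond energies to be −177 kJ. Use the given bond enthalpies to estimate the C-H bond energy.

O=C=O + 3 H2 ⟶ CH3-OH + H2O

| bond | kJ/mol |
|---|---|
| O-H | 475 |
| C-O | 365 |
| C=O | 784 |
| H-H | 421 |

Let D be the C-H bond energy.
Σ(broken) = 2×784 + 3×421 = 2831
Σ(formed) = 3×D + 1×365 + 3×475 = 1790 + 3D
ΔH = Σ(broken) − Σ(formed) = (2831) − (1790 + 3D) = +1041 − 3D
Setting this equal to −177 kJ gives 3D = 1218, so D = 406 kJ/mol.

D(C-H) ≈ 406 kJ/mol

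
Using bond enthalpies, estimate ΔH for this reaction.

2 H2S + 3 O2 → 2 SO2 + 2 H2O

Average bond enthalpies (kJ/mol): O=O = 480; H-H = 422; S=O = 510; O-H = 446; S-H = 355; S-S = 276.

ΔH ≈ −964 kJ

Bonds broken (reactants):
  O=O: 3 × 480 = 1440
  S-H: 4 × 355 = 1420
  Σ(broken) = 2860 kJ
Bonds formed (products):
  O-H: 4 × 446 = 1784
  S=O: 4 × 510 = 2040
  Σ(formed) = 3824 kJ
ΔH = Σ(broken) − Σ(formed) = 2860 − 3824 = −964 kJ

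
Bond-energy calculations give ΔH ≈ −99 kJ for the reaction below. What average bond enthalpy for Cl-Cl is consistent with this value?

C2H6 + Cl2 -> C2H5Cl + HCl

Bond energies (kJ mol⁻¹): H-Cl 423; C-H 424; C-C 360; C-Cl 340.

D(Cl-Cl) ≈ 240 kJ/mol

Let D be the Cl-Cl bond energy.
Σ(broken) = 1×360 + 6×424 + 1×D = 2904 + D
Σ(formed) = 1×360 + 1×340 + 5×424 + 1×423 = 3243
ΔH = Σ(broken) − Σ(formed) = (2904 + D) − (3243) = −339 + D
Setting this equal to −99 kJ gives D = 240 kJ/mol.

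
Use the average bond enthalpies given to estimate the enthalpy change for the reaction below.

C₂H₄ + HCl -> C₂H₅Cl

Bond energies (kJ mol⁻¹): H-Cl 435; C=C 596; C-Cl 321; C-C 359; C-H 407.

ΔH ≈ −56 kJ

Bonds broken (reactants):
  C-H: 4 × 407 = 1628
  C=C: 1 × 596 = 596
  H-Cl: 1 × 435 = 435
  Σ(broken) = 2659 kJ
Bonds formed (products):
  C-C: 1 × 359 = 359
  C-Cl: 1 × 321 = 321
  C-H: 5 × 407 = 2035
  Σ(formed) = 2715 kJ
ΔH = Σ(broken) − Σ(formed) = 2659 − 2715 = −56 kJ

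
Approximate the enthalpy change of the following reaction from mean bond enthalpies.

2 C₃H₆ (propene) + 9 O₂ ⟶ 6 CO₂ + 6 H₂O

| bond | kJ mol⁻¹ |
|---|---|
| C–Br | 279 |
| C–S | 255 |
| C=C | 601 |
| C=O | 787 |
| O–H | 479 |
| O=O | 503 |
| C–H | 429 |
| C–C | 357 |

Bonds broken (reactants):
  C–C: 2 × 357 = 714
  C–H: 12 × 429 = 5148
  C=C: 2 × 601 = 1202
  O=O: 9 × 503 = 4527
  Σ(broken) = 11591 kJ
Bonds formed (products):
  C=O: 12 × 787 = 9444
  O–H: 12 × 479 = 5748
  Σ(formed) = 15192 kJ
ΔH = Σ(broken) − Σ(formed) = 11591 − 15192 = −3601 kJ

ΔH ≈ −3601 kJ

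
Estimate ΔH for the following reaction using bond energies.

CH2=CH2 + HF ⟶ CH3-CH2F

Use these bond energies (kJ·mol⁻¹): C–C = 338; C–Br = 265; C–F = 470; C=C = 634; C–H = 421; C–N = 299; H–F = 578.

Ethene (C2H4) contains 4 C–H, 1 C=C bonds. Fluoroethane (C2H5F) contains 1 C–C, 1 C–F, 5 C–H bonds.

ΔH ≈ −17 kJ

Bonds broken (reactants):
  C–H: 4 × 421 = 1684
  C=C: 1 × 634 = 634
  H–F: 1 × 578 = 578
  Σ(broken) = 2896 kJ
Bonds formed (products):
  C–C: 1 × 338 = 338
  C–F: 1 × 470 = 470
  C–H: 5 × 421 = 2105
  Σ(formed) = 2913 kJ
ΔH = Σ(broken) − Σ(formed) = 2896 − 2913 = −17 kJ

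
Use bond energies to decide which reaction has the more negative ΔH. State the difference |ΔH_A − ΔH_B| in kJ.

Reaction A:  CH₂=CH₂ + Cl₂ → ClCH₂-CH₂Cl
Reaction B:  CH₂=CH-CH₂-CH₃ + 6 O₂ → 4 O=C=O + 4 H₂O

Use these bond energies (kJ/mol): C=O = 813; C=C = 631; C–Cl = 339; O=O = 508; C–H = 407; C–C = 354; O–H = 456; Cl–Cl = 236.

Reaction B, by 2344 kJ

Reaction A:
  Bonds broken (reactants):
    C–H: 4 × 407 = 1628
    C=C: 1 × 631 = 631
    Cl–Cl: 1 × 236 = 236
    Σ(broken) = 2495 kJ
  Bonds formed (products):
    C–C: 1 × 354 = 354
    C–Cl: 2 × 339 = 678
    C–H: 4 × 407 = 1628
    Σ(formed) = 2660 kJ
  ΔH_A = 2495 − 2660 = −165 kJ
Reaction B:
  Bonds broken (reactants):
    C–C: 2 × 354 = 708
    C–H: 8 × 407 = 3256
    C=C: 1 × 631 = 631
    O=O: 6 × 508 = 3048
    Σ(broken) = 7643 kJ
  Bonds formed (products):
    C=O: 8 × 813 = 6504
    O–H: 8 × 456 = 3648
    Σ(formed) = 10152 kJ
  ΔH_B = 7643 − 10152 = −2509 kJ
ΔH_A − ΔH_B = +2344 kJ, so reaction B has the more negative ΔH; |ΔH_A − ΔH_B| = 2344 kJ.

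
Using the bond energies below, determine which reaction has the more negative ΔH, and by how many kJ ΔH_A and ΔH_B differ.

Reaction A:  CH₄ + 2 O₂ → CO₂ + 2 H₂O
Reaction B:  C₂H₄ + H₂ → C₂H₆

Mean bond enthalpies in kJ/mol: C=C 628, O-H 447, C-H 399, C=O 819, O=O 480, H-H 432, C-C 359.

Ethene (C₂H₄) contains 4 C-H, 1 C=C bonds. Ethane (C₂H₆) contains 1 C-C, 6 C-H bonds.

Reaction A, by 773 kJ

Reaction A:
  Bonds broken (reactants):
    C-H: 4 × 399 = 1596
    O=O: 2 × 480 = 960
    Σ(broken) = 2556 kJ
  Bonds formed (products):
    C=O: 2 × 819 = 1638
    O-H: 4 × 447 = 1788
    Σ(formed) = 3426 kJ
  ΔH_A = 2556 − 3426 = −870 kJ
Reaction B:
  Bonds broken (reactants):
    C-H: 4 × 399 = 1596
    C=C: 1 × 628 = 628
    H-H: 1 × 432 = 432
    Σ(broken) = 2656 kJ
  Bonds formed (products):
    C-C: 1 × 359 = 359
    C-H: 6 × 399 = 2394
    Σ(formed) = 2753 kJ
  ΔH_B = 2656 − 2753 = −97 kJ
ΔH_A − ΔH_B = −773 kJ, so reaction A has the more negative ΔH; |ΔH_A − ΔH_B| = 773 kJ.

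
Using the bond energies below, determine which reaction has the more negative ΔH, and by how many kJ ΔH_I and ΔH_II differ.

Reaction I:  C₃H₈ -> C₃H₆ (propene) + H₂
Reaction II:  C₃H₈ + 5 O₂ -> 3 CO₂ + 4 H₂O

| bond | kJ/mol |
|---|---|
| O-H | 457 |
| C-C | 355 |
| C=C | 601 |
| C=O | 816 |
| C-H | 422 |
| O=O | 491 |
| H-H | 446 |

Reaction I:
  Bonds broken (reactants):
    C-C: 2 × 355 = 710
    C-H: 8 × 422 = 3376
    Σ(broken) = 4086 kJ
  Bonds formed (products):
    C-C: 1 × 355 = 355
    C-H: 6 × 422 = 2532
    C=C: 1 × 601 = 601
    H-H: 1 × 446 = 446
    Σ(formed) = 3934 kJ
  ΔH_I = 4086 − 3934 = +152 kJ
Reaction II:
  Bonds broken (reactants):
    C-C: 2 × 355 = 710
    C-H: 8 × 422 = 3376
    O=O: 5 × 491 = 2455
    Σ(broken) = 6541 kJ
  Bonds formed (products):
    C=O: 6 × 816 = 4896
    O-H: 8 × 457 = 3656
    Σ(formed) = 8552 kJ
  ΔH_II = 6541 − 8552 = −2011 kJ
ΔH_I − ΔH_II = +2163 kJ, so reaction II has the more negative ΔH; |ΔH_I − ΔH_II| = 2163 kJ.

Reaction II, by 2163 kJ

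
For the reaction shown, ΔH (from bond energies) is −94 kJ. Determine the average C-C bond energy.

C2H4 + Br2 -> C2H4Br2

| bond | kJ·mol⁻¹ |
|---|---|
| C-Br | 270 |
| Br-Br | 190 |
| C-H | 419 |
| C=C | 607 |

Let D be the C-C bond energy.
Σ(broken) = 1×190 + 4×419 + 1×607 = 2473
Σ(formed) = 2×270 + 1×D + 4×419 = 2216 + D
ΔH = Σ(broken) − Σ(formed) = (2473) − (2216 + D) = +257 − D
Setting this equal to −94 kJ gives D = 351 kJ/mol.

D(C-C) ≈ 351 kJ/mol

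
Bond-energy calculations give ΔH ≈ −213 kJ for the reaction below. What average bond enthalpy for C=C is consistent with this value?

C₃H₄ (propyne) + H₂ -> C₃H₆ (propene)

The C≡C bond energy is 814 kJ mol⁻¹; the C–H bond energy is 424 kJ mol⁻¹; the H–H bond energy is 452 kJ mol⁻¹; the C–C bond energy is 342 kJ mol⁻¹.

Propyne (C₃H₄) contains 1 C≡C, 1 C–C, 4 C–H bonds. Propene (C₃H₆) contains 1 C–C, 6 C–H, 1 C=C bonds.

Let D be the C=C bond energy.
Σ(broken) = 1×814 + 1×342 + 4×424 + 1×452 = 3304
Σ(formed) = 1×342 + 6×424 + 1×D = 2886 + D
ΔH = Σ(broken) − Σ(formed) = (3304) − (2886 + D) = +418 − D
Setting this equal to −213 kJ gives D = 631 kJ/mol.

D(C=C) ≈ 631 kJ/mol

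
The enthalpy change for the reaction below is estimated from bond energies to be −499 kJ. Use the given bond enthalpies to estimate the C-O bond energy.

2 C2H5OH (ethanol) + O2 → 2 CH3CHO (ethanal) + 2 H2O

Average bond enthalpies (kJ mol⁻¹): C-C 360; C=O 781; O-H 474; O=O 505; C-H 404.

D(C-O) ≈ 349 kJ/mol

Let D be the C-O bond energy.
Σ(broken) = 2×360 + 10×404 + 2×D + 2×474 + 1×505 = 6213 + 2D
Σ(formed) = 2×360 + 8×404 + 2×781 + 4×474 = 7410
ΔH = Σ(broken) − Σ(formed) = (6213 + 2D) − (7410) = −1197 + 2D
Setting this equal to −499 kJ gives 2D = 698, so D = 349 kJ/mol.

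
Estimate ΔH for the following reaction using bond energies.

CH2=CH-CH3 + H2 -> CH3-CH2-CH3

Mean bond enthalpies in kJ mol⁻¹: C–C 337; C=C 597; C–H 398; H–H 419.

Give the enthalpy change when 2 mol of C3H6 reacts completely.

Bonds broken (reactants):
  C–C: 1 × 337 = 337
  C–H: 6 × 398 = 2388
  C=C: 1 × 597 = 597
  H–H: 1 × 419 = 419
  Σ(broken) = 3741 kJ
Bonds formed (products):
  C–C: 2 × 337 = 674
  C–H: 8 × 398 = 3184
  Σ(formed) = 3858 kJ
ΔH = Σ(broken) − Σ(formed) = 3741 − 3858 = −117 kJ
For 2× the reaction as written: 2 × (−117) = −234 kJ

ΔH = −234 kJ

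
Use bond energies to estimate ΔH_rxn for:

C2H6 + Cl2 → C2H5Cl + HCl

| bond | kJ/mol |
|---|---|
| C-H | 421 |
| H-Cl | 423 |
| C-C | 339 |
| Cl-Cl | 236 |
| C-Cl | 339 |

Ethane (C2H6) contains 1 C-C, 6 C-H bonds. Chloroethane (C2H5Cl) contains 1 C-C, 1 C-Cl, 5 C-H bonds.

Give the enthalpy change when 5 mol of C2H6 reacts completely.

Bonds broken (reactants):
  C-C: 1 × 339 = 339
  C-H: 6 × 421 = 2526
  Cl-Cl: 1 × 236 = 236
  Σ(broken) = 3101 kJ
Bonds formed (products):
  C-C: 1 × 339 = 339
  C-Cl: 1 × 339 = 339
  C-H: 5 × 421 = 2105
  H-Cl: 1 × 423 = 423
  Σ(formed) = 3206 kJ
ΔH = Σ(broken) − Σ(formed) = 3101 − 3206 = −105 kJ
For 5× the reaction as written: 5 × (−105) = −525 kJ

ΔH = −525 kJ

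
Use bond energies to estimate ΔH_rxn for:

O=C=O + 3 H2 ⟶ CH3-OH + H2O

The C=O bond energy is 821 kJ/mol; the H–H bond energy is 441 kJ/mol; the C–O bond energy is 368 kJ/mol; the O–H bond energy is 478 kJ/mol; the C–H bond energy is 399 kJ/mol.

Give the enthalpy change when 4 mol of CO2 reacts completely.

ΔH = −136 kJ

Bonds broken (reactants):
  C=O: 2 × 821 = 1642
  H–H: 3 × 441 = 1323
  Σ(broken) = 2965 kJ
Bonds formed (products):
  C–H: 3 × 399 = 1197
  C–O: 1 × 368 = 368
  O–H: 3 × 478 = 1434
  Σ(formed) = 2999 kJ
ΔH = Σ(broken) − Σ(formed) = 2965 − 2999 = −34 kJ
For 4× the reaction as written: 4 × (−34) = −136 kJ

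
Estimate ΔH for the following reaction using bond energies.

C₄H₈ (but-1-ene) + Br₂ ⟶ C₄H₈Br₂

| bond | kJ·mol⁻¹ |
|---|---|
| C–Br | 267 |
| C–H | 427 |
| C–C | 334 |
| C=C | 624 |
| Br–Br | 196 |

ΔH ≈ −48 kJ

Bonds broken (reactants):
  Br–Br: 1 × 196 = 196
  C–C: 2 × 334 = 668
  C–H: 8 × 427 = 3416
  C=C: 1 × 624 = 624
  Σ(broken) = 4904 kJ
Bonds formed (products):
  C–Br: 2 × 267 = 534
  C–C: 3 × 334 = 1002
  C–H: 8 × 427 = 3416
  Σ(formed) = 4952 kJ
ΔH = Σ(broken) − Σ(formed) = 4904 − 4952 = −48 kJ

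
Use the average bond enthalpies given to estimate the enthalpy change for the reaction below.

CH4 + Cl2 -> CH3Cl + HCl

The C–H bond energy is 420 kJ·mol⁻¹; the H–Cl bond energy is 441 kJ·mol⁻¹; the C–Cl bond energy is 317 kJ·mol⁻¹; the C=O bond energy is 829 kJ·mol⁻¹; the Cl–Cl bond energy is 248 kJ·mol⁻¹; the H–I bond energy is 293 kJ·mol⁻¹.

Bonds broken (reactants):
  C–H: 4 × 420 = 1680
  Cl–Cl: 1 × 248 = 248
  Σ(broken) = 1928 kJ
Bonds formed (products):
  C–Cl: 1 × 317 = 317
  C–H: 3 × 420 = 1260
  H–Cl: 1 × 441 = 441
  Σ(formed) = 2018 kJ
ΔH = Σ(broken) − Σ(formed) = 1928 − 2018 = −90 kJ

ΔH ≈ −90 kJ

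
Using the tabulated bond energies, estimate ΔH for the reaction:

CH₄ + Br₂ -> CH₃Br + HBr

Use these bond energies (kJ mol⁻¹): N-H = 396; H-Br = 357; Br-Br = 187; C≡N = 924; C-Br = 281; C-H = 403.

Bonds broken (reactants):
  Br-Br: 1 × 187 = 187
  C-H: 4 × 403 = 1612
  Σ(broken) = 1799 kJ
Bonds formed (products):
  C-Br: 1 × 281 = 281
  C-H: 3 × 403 = 1209
  H-Br: 1 × 357 = 357
  Σ(formed) = 1847 kJ
ΔH = Σ(broken) − Σ(formed) = 1799 − 1847 = −48 kJ

ΔH ≈ −48 kJ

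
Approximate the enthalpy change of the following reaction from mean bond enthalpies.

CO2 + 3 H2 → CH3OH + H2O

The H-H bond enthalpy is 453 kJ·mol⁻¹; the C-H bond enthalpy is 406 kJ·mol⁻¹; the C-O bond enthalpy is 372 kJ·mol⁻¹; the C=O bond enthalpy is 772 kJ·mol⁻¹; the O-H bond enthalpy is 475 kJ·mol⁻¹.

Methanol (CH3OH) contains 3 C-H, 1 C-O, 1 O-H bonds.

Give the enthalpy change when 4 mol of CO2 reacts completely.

Bonds broken (reactants):
  C=O: 2 × 772 = 1544
  H-H: 3 × 453 = 1359
  Σ(broken) = 2903 kJ
Bonds formed (products):
  C-H: 3 × 406 = 1218
  C-O: 1 × 372 = 372
  O-H: 3 × 475 = 1425
  Σ(formed) = 3015 kJ
ΔH = Σ(broken) − Σ(formed) = 2903 − 3015 = −112 kJ
For 4× the reaction as written: 4 × (−112) = −448 kJ

ΔH = −448 kJ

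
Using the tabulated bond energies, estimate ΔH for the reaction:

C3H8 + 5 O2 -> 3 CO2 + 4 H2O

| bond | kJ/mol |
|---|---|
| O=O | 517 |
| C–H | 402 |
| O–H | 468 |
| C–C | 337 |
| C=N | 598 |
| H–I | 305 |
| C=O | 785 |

ΔH ≈ −1979 kJ

Bonds broken (reactants):
  C–C: 2 × 337 = 674
  C–H: 8 × 402 = 3216
  O=O: 5 × 517 = 2585
  Σ(broken) = 6475 kJ
Bonds formed (products):
  C=O: 6 × 785 = 4710
  O–H: 8 × 468 = 3744
  Σ(formed) = 8454 kJ
ΔH = Σ(broken) − Σ(formed) = 6475 − 8454 = −1979 kJ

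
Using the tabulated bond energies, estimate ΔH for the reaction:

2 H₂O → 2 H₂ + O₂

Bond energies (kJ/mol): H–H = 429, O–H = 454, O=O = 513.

ΔH ≈ +445 kJ

Bonds broken (reactants):
  O–H: 4 × 454 = 1816
  Σ(broken) = 1816 kJ
Bonds formed (products):
  H–H: 2 × 429 = 858
  O=O: 1 × 513 = 513
  Σ(formed) = 1371 kJ
ΔH = Σ(broken) − Σ(formed) = 1816 − 1371 = +445 kJ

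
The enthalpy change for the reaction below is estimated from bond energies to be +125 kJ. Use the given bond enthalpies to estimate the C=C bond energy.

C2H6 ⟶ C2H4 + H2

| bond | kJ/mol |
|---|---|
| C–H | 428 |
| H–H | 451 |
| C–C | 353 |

D(C=C) ≈ 633 kJ/mol

Let D be the C=C bond energy.
Σ(broken) = 1×353 + 6×428 = 2921
Σ(formed) = 4×428 + 1×D + 1×451 = 2163 + D
ΔH = Σ(broken) − Σ(formed) = (2921) − (2163 + D) = +758 − D
Setting this equal to +125 kJ gives D = 633 kJ/mol.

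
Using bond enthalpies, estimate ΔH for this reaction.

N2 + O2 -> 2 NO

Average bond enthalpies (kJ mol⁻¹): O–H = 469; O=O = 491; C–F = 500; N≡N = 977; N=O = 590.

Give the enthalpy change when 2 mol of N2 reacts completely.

ΔH = +576 kJ

Bonds broken (reactants):
  N≡N: 1 × 977 = 977
  O=O: 1 × 491 = 491
  Σ(broken) = 1468 kJ
Bonds formed (products):
  N=O: 2 × 590 = 1180
  Σ(formed) = 1180 kJ
ΔH = Σ(broken) − Σ(formed) = 1468 − 1180 = +288 kJ
For 2× the reaction as written: 2 × (+288) = +576 kJ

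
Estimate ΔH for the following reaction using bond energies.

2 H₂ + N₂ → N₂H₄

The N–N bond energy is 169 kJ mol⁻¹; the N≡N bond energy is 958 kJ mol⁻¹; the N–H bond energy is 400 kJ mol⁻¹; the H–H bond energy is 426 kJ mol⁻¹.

ΔH ≈ +41 kJ

Bonds broken (reactants):
  H–H: 2 × 426 = 852
  N≡N: 1 × 958 = 958
  Σ(broken) = 1810 kJ
Bonds formed (products):
  N–H: 4 × 400 = 1600
  N–N: 1 × 169 = 169
  Σ(formed) = 1769 kJ
ΔH = Σ(broken) − Σ(formed) = 1810 − 1769 = +41 kJ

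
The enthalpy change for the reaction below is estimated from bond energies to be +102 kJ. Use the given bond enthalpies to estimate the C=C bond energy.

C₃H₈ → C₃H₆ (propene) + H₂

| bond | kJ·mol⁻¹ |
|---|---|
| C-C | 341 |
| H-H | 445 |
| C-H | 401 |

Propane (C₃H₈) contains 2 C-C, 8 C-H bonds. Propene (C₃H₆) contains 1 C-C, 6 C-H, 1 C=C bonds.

D(C=C) ≈ 596 kJ/mol

Let D be the C=C bond energy.
Σ(broken) = 2×341 + 8×401 = 3890
Σ(formed) = 1×341 + 6×401 + 1×D + 1×445 = 3192 + D
ΔH = Σ(broken) − Σ(formed) = (3890) − (3192 + D) = +698 − D
Setting this equal to +102 kJ gives D = 596 kJ/mol.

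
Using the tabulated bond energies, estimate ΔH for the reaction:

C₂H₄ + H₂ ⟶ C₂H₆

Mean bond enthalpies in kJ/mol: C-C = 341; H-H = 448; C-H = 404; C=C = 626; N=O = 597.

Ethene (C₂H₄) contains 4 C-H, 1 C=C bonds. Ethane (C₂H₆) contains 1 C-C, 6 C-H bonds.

ΔH ≈ −75 kJ

Bonds broken (reactants):
  C-H: 4 × 404 = 1616
  C=C: 1 × 626 = 626
  H-H: 1 × 448 = 448
  Σ(broken) = 2690 kJ
Bonds formed (products):
  C-C: 1 × 341 = 341
  C-H: 6 × 404 = 2424
  Σ(formed) = 2765 kJ
ΔH = Σ(broken) − Σ(formed) = 2690 − 2765 = −75 kJ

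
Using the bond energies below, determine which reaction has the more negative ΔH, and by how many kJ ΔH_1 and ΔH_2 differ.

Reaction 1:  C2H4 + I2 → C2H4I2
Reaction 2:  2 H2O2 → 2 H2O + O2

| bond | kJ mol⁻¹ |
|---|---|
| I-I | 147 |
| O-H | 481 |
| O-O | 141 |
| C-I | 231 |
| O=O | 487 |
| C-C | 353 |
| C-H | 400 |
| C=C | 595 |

Reaction 1:
  Bonds broken (reactants):
    C-H: 4 × 400 = 1600
    C=C: 1 × 595 = 595
    I-I: 1 × 147 = 147
    Σ(broken) = 2342 kJ
  Bonds formed (products):
    C-C: 1 × 353 = 353
    C-H: 4 × 400 = 1600
    C-I: 2 × 231 = 462
    Σ(formed) = 2415 kJ
  ΔH_1 = 2342 − 2415 = −73 kJ
Reaction 2:
  Bonds broken (reactants):
    O-H: 4 × 481 = 1924
    O-O: 2 × 141 = 282
    Σ(broken) = 2206 kJ
  Bonds formed (products):
    O-H: 4 × 481 = 1924
    O=O: 1 × 487 = 487
    Σ(formed) = 2411 kJ
  ΔH_2 = 2206 − 2411 = −205 kJ
ΔH_1 − ΔH_2 = +132 kJ, so reaction 2 has the more negative ΔH; |ΔH_1 − ΔH_2| = 132 kJ.

Reaction 2, by 132 kJ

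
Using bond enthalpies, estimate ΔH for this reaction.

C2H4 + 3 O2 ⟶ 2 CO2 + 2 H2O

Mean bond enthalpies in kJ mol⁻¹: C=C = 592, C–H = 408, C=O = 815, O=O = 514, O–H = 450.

Bonds broken (reactants):
  C–H: 4 × 408 = 1632
  C=C: 1 × 592 = 592
  O=O: 3 × 514 = 1542
  Σ(broken) = 3766 kJ
Bonds formed (products):
  C=O: 4 × 815 = 3260
  O–H: 4 × 450 = 1800
  Σ(formed) = 5060 kJ
ΔH = Σ(broken) − Σ(formed) = 3766 − 5060 = −1294 kJ

ΔH ≈ −1294 kJ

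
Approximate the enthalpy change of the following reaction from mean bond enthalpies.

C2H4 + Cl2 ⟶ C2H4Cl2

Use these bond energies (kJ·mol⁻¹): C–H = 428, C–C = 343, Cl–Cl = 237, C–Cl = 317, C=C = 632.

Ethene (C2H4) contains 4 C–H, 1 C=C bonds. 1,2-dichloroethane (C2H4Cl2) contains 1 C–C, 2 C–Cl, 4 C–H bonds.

Bonds broken (reactants):
  C–H: 4 × 428 = 1712
  C=C: 1 × 632 = 632
  Cl–Cl: 1 × 237 = 237
  Σ(broken) = 2581 kJ
Bonds formed (products):
  C–C: 1 × 343 = 343
  C–Cl: 2 × 317 = 634
  C–H: 4 × 428 = 1712
  Σ(formed) = 2689 kJ
ΔH = Σ(broken) − Σ(formed) = 2581 − 2689 = −108 kJ

ΔH ≈ −108 kJ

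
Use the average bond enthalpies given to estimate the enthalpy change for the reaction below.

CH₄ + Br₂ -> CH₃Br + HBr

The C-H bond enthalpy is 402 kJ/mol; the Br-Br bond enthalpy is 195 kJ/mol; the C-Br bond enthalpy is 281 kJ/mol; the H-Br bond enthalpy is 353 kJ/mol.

ΔH ≈ −37 kJ

Bonds broken (reactants):
  Br-Br: 1 × 195 = 195
  C-H: 4 × 402 = 1608
  Σ(broken) = 1803 kJ
Bonds formed (products):
  C-Br: 1 × 281 = 281
  C-H: 3 × 402 = 1206
  H-Br: 1 × 353 = 353
  Σ(formed) = 1840 kJ
ΔH = Σ(broken) − Σ(formed) = 1803 − 1840 = −37 kJ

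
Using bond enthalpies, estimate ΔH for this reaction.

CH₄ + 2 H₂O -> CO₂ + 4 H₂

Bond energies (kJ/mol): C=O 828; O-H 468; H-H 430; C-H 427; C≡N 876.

Bonds broken (reactants):
  C-H: 4 × 427 = 1708
  O-H: 4 × 468 = 1872
  Σ(broken) = 3580 kJ
Bonds formed (products):
  C=O: 2 × 828 = 1656
  H-H: 4 × 430 = 1720
  Σ(formed) = 3376 kJ
ΔH = Σ(broken) − Σ(formed) = 3580 − 3376 = +204 kJ

ΔH ≈ +204 kJ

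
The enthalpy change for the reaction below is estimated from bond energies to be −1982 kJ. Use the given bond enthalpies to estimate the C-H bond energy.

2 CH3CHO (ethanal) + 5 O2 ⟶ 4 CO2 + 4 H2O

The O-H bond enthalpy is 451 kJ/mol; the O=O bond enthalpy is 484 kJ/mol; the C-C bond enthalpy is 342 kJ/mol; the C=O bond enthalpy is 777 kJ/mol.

D(C-H) ≈ 398 kJ/mol

Let D be the C-H bond energy.
Σ(broken) = 2×342 + 8×D + 2×777 + 5×484 = 4658 + 8D
Σ(formed) = 8×777 + 8×451 = 9824
ΔH = Σ(broken) − Σ(formed) = (4658 + 8D) − (9824) = −5166 + 8D
Setting this equal to −1982 kJ gives 8D = 3184, so D = 398 kJ/mol.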